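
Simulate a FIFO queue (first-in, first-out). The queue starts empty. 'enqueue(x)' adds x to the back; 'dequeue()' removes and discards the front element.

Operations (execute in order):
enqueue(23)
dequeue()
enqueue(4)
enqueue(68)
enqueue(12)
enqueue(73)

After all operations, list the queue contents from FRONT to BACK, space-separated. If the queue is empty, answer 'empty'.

enqueue(23): [23]
dequeue(): []
enqueue(4): [4]
enqueue(68): [4, 68]
enqueue(12): [4, 68, 12]
enqueue(73): [4, 68, 12, 73]

Answer: 4 68 12 73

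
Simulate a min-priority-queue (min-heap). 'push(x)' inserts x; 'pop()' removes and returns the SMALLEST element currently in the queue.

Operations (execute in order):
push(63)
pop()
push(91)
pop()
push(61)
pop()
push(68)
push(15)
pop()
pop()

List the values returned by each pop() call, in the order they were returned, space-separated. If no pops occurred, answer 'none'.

push(63): heap contents = [63]
pop() → 63: heap contents = []
push(91): heap contents = [91]
pop() → 91: heap contents = []
push(61): heap contents = [61]
pop() → 61: heap contents = []
push(68): heap contents = [68]
push(15): heap contents = [15, 68]
pop() → 15: heap contents = [68]
pop() → 68: heap contents = []

Answer: 63 91 61 15 68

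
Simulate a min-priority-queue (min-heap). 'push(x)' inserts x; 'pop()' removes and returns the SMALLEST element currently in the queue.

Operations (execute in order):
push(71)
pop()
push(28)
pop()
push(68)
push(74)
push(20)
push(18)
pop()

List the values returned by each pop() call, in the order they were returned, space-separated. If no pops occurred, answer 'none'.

Answer: 71 28 18

Derivation:
push(71): heap contents = [71]
pop() → 71: heap contents = []
push(28): heap contents = [28]
pop() → 28: heap contents = []
push(68): heap contents = [68]
push(74): heap contents = [68, 74]
push(20): heap contents = [20, 68, 74]
push(18): heap contents = [18, 20, 68, 74]
pop() → 18: heap contents = [20, 68, 74]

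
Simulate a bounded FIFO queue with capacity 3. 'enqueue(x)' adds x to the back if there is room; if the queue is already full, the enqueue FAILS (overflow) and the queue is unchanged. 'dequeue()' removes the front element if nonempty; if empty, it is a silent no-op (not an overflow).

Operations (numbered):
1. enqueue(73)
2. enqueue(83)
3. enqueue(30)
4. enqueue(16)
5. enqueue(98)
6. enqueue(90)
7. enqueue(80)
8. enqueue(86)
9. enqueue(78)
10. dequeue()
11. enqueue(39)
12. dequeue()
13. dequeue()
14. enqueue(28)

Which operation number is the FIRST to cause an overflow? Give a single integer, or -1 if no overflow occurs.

Answer: 4

Derivation:
1. enqueue(73): size=1
2. enqueue(83): size=2
3. enqueue(30): size=3
4. enqueue(16): size=3=cap → OVERFLOW (fail)
5. enqueue(98): size=3=cap → OVERFLOW (fail)
6. enqueue(90): size=3=cap → OVERFLOW (fail)
7. enqueue(80): size=3=cap → OVERFLOW (fail)
8. enqueue(86): size=3=cap → OVERFLOW (fail)
9. enqueue(78): size=3=cap → OVERFLOW (fail)
10. dequeue(): size=2
11. enqueue(39): size=3
12. dequeue(): size=2
13. dequeue(): size=1
14. enqueue(28): size=2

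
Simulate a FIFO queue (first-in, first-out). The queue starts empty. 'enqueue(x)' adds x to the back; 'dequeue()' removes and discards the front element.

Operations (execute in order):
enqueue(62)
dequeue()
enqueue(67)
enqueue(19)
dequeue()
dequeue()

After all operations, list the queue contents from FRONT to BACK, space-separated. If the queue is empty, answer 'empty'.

Answer: empty

Derivation:
enqueue(62): [62]
dequeue(): []
enqueue(67): [67]
enqueue(19): [67, 19]
dequeue(): [19]
dequeue(): []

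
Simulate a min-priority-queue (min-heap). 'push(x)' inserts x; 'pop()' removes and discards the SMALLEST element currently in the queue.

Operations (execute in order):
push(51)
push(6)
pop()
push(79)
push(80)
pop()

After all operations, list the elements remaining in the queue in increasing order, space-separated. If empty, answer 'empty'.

Answer: 79 80

Derivation:
push(51): heap contents = [51]
push(6): heap contents = [6, 51]
pop() → 6: heap contents = [51]
push(79): heap contents = [51, 79]
push(80): heap contents = [51, 79, 80]
pop() → 51: heap contents = [79, 80]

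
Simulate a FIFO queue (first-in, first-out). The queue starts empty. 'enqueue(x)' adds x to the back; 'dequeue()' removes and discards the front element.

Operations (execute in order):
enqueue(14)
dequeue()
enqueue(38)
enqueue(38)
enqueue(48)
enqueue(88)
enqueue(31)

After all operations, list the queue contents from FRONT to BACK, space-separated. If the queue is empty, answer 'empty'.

enqueue(14): [14]
dequeue(): []
enqueue(38): [38]
enqueue(38): [38, 38]
enqueue(48): [38, 38, 48]
enqueue(88): [38, 38, 48, 88]
enqueue(31): [38, 38, 48, 88, 31]

Answer: 38 38 48 88 31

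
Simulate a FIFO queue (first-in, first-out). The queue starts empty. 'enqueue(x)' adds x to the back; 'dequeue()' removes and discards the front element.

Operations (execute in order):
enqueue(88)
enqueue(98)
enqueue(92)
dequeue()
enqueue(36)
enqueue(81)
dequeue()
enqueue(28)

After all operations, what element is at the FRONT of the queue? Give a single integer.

enqueue(88): queue = [88]
enqueue(98): queue = [88, 98]
enqueue(92): queue = [88, 98, 92]
dequeue(): queue = [98, 92]
enqueue(36): queue = [98, 92, 36]
enqueue(81): queue = [98, 92, 36, 81]
dequeue(): queue = [92, 36, 81]
enqueue(28): queue = [92, 36, 81, 28]

Answer: 92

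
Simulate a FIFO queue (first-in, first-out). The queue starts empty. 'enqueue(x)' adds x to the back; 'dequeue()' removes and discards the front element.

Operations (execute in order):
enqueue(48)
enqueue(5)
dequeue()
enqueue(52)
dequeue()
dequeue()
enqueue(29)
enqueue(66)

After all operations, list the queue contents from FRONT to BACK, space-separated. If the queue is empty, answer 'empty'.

Answer: 29 66

Derivation:
enqueue(48): [48]
enqueue(5): [48, 5]
dequeue(): [5]
enqueue(52): [5, 52]
dequeue(): [52]
dequeue(): []
enqueue(29): [29]
enqueue(66): [29, 66]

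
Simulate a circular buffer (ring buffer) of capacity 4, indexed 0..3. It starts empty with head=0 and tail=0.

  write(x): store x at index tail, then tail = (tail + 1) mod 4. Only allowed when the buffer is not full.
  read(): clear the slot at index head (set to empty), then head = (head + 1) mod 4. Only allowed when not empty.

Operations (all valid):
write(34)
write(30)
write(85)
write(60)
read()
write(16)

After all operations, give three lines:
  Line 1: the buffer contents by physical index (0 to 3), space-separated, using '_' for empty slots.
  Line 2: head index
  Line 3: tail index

write(34): buf=[34 _ _ _], head=0, tail=1, size=1
write(30): buf=[34 30 _ _], head=0, tail=2, size=2
write(85): buf=[34 30 85 _], head=0, tail=3, size=3
write(60): buf=[34 30 85 60], head=0, tail=0, size=4
read(): buf=[_ 30 85 60], head=1, tail=0, size=3
write(16): buf=[16 30 85 60], head=1, tail=1, size=4

Answer: 16 30 85 60
1
1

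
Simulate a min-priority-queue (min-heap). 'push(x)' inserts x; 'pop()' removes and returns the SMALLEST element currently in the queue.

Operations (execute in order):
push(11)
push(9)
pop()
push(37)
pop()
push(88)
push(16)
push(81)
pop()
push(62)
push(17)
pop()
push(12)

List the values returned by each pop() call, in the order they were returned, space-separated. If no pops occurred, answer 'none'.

push(11): heap contents = [11]
push(9): heap contents = [9, 11]
pop() → 9: heap contents = [11]
push(37): heap contents = [11, 37]
pop() → 11: heap contents = [37]
push(88): heap contents = [37, 88]
push(16): heap contents = [16, 37, 88]
push(81): heap contents = [16, 37, 81, 88]
pop() → 16: heap contents = [37, 81, 88]
push(62): heap contents = [37, 62, 81, 88]
push(17): heap contents = [17, 37, 62, 81, 88]
pop() → 17: heap contents = [37, 62, 81, 88]
push(12): heap contents = [12, 37, 62, 81, 88]

Answer: 9 11 16 17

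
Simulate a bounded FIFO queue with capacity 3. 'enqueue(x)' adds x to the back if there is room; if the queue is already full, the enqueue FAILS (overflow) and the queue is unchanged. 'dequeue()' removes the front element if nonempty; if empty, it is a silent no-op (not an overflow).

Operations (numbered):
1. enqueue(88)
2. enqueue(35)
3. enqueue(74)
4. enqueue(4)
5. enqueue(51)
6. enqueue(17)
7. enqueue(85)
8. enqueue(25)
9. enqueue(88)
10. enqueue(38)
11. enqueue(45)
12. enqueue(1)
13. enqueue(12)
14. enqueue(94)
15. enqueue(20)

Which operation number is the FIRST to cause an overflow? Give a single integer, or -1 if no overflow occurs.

1. enqueue(88): size=1
2. enqueue(35): size=2
3. enqueue(74): size=3
4. enqueue(4): size=3=cap → OVERFLOW (fail)
5. enqueue(51): size=3=cap → OVERFLOW (fail)
6. enqueue(17): size=3=cap → OVERFLOW (fail)
7. enqueue(85): size=3=cap → OVERFLOW (fail)
8. enqueue(25): size=3=cap → OVERFLOW (fail)
9. enqueue(88): size=3=cap → OVERFLOW (fail)
10. enqueue(38): size=3=cap → OVERFLOW (fail)
11. enqueue(45): size=3=cap → OVERFLOW (fail)
12. enqueue(1): size=3=cap → OVERFLOW (fail)
13. enqueue(12): size=3=cap → OVERFLOW (fail)
14. enqueue(94): size=3=cap → OVERFLOW (fail)
15. enqueue(20): size=3=cap → OVERFLOW (fail)

Answer: 4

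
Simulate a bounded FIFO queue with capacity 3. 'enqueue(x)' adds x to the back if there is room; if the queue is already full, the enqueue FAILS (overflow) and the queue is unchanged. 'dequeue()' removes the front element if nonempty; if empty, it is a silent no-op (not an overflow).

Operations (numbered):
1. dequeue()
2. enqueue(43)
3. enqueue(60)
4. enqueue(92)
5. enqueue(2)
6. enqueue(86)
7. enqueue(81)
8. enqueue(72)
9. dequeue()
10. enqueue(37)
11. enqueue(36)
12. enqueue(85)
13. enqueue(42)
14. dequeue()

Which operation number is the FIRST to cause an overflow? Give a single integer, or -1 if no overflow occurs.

1. dequeue(): empty, no-op, size=0
2. enqueue(43): size=1
3. enqueue(60): size=2
4. enqueue(92): size=3
5. enqueue(2): size=3=cap → OVERFLOW (fail)
6. enqueue(86): size=3=cap → OVERFLOW (fail)
7. enqueue(81): size=3=cap → OVERFLOW (fail)
8. enqueue(72): size=3=cap → OVERFLOW (fail)
9. dequeue(): size=2
10. enqueue(37): size=3
11. enqueue(36): size=3=cap → OVERFLOW (fail)
12. enqueue(85): size=3=cap → OVERFLOW (fail)
13. enqueue(42): size=3=cap → OVERFLOW (fail)
14. dequeue(): size=2

Answer: 5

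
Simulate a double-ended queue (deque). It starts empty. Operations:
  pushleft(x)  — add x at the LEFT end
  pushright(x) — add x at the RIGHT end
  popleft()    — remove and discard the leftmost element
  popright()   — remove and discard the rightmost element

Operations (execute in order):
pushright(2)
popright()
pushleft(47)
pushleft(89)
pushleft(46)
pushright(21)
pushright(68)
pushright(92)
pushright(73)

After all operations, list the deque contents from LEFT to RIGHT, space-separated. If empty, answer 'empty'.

pushright(2): [2]
popright(): []
pushleft(47): [47]
pushleft(89): [89, 47]
pushleft(46): [46, 89, 47]
pushright(21): [46, 89, 47, 21]
pushright(68): [46, 89, 47, 21, 68]
pushright(92): [46, 89, 47, 21, 68, 92]
pushright(73): [46, 89, 47, 21, 68, 92, 73]

Answer: 46 89 47 21 68 92 73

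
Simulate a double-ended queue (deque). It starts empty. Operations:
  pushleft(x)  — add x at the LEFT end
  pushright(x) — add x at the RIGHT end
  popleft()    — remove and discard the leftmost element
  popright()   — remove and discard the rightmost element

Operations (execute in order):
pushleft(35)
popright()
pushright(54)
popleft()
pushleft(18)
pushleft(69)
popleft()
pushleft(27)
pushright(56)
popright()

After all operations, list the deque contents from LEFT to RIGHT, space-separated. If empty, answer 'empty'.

Answer: 27 18

Derivation:
pushleft(35): [35]
popright(): []
pushright(54): [54]
popleft(): []
pushleft(18): [18]
pushleft(69): [69, 18]
popleft(): [18]
pushleft(27): [27, 18]
pushright(56): [27, 18, 56]
popright(): [27, 18]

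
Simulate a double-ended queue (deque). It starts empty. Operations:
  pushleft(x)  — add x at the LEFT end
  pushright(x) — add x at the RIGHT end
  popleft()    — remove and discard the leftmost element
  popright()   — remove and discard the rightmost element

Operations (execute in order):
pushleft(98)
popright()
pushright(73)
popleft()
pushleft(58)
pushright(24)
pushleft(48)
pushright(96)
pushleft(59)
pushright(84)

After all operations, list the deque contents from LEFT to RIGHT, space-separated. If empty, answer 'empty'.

Answer: 59 48 58 24 96 84

Derivation:
pushleft(98): [98]
popright(): []
pushright(73): [73]
popleft(): []
pushleft(58): [58]
pushright(24): [58, 24]
pushleft(48): [48, 58, 24]
pushright(96): [48, 58, 24, 96]
pushleft(59): [59, 48, 58, 24, 96]
pushright(84): [59, 48, 58, 24, 96, 84]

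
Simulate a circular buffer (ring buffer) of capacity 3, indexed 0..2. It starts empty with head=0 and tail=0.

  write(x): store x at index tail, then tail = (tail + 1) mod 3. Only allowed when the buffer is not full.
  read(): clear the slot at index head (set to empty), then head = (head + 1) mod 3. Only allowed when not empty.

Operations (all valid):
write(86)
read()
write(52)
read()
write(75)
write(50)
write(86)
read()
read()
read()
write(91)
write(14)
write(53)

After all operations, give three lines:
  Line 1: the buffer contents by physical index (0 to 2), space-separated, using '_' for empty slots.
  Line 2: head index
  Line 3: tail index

write(86): buf=[86 _ _], head=0, tail=1, size=1
read(): buf=[_ _ _], head=1, tail=1, size=0
write(52): buf=[_ 52 _], head=1, tail=2, size=1
read(): buf=[_ _ _], head=2, tail=2, size=0
write(75): buf=[_ _ 75], head=2, tail=0, size=1
write(50): buf=[50 _ 75], head=2, tail=1, size=2
write(86): buf=[50 86 75], head=2, tail=2, size=3
read(): buf=[50 86 _], head=0, tail=2, size=2
read(): buf=[_ 86 _], head=1, tail=2, size=1
read(): buf=[_ _ _], head=2, tail=2, size=0
write(91): buf=[_ _ 91], head=2, tail=0, size=1
write(14): buf=[14 _ 91], head=2, tail=1, size=2
write(53): buf=[14 53 91], head=2, tail=2, size=3

Answer: 14 53 91
2
2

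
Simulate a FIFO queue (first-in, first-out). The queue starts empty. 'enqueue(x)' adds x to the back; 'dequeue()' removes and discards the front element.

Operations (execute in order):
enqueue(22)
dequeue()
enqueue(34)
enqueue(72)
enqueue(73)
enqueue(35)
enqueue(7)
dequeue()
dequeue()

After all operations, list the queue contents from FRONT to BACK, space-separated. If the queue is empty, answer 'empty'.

Answer: 73 35 7

Derivation:
enqueue(22): [22]
dequeue(): []
enqueue(34): [34]
enqueue(72): [34, 72]
enqueue(73): [34, 72, 73]
enqueue(35): [34, 72, 73, 35]
enqueue(7): [34, 72, 73, 35, 7]
dequeue(): [72, 73, 35, 7]
dequeue(): [73, 35, 7]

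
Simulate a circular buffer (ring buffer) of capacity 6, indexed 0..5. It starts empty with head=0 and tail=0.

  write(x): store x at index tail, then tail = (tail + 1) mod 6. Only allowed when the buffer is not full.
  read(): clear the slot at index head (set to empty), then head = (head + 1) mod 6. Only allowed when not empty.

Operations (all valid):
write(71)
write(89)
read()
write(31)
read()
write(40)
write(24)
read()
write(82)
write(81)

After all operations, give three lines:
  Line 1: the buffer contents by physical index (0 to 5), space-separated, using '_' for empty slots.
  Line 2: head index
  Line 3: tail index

Answer: 81 _ _ 40 24 82
3
1

Derivation:
write(71): buf=[71 _ _ _ _ _], head=0, tail=1, size=1
write(89): buf=[71 89 _ _ _ _], head=0, tail=2, size=2
read(): buf=[_ 89 _ _ _ _], head=1, tail=2, size=1
write(31): buf=[_ 89 31 _ _ _], head=1, tail=3, size=2
read(): buf=[_ _ 31 _ _ _], head=2, tail=3, size=1
write(40): buf=[_ _ 31 40 _ _], head=2, tail=4, size=2
write(24): buf=[_ _ 31 40 24 _], head=2, tail=5, size=3
read(): buf=[_ _ _ 40 24 _], head=3, tail=5, size=2
write(82): buf=[_ _ _ 40 24 82], head=3, tail=0, size=3
write(81): buf=[81 _ _ 40 24 82], head=3, tail=1, size=4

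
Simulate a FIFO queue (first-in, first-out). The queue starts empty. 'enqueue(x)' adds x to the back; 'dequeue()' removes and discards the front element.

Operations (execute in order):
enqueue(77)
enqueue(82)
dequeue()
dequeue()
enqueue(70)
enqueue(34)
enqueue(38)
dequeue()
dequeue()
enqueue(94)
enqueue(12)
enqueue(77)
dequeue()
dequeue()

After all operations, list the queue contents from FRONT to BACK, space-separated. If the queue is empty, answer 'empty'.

enqueue(77): [77]
enqueue(82): [77, 82]
dequeue(): [82]
dequeue(): []
enqueue(70): [70]
enqueue(34): [70, 34]
enqueue(38): [70, 34, 38]
dequeue(): [34, 38]
dequeue(): [38]
enqueue(94): [38, 94]
enqueue(12): [38, 94, 12]
enqueue(77): [38, 94, 12, 77]
dequeue(): [94, 12, 77]
dequeue(): [12, 77]

Answer: 12 77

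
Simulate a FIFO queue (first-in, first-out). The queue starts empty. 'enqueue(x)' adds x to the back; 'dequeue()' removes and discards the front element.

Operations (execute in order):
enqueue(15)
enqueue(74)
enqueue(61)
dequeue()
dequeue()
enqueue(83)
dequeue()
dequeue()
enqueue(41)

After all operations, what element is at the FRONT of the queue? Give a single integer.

enqueue(15): queue = [15]
enqueue(74): queue = [15, 74]
enqueue(61): queue = [15, 74, 61]
dequeue(): queue = [74, 61]
dequeue(): queue = [61]
enqueue(83): queue = [61, 83]
dequeue(): queue = [83]
dequeue(): queue = []
enqueue(41): queue = [41]

Answer: 41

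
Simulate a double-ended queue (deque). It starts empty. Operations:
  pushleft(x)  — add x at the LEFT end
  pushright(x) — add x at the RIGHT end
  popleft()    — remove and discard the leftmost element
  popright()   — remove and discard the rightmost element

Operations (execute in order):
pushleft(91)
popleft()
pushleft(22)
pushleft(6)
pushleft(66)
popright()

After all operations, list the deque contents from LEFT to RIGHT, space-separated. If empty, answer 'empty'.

pushleft(91): [91]
popleft(): []
pushleft(22): [22]
pushleft(6): [6, 22]
pushleft(66): [66, 6, 22]
popright(): [66, 6]

Answer: 66 6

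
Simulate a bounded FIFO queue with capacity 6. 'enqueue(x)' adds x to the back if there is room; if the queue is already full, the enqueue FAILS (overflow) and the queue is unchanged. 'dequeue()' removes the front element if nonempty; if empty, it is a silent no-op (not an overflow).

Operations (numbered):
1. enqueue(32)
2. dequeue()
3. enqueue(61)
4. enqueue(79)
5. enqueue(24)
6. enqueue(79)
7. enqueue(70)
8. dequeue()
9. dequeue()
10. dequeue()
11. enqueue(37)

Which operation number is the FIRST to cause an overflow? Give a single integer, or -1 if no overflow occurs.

1. enqueue(32): size=1
2. dequeue(): size=0
3. enqueue(61): size=1
4. enqueue(79): size=2
5. enqueue(24): size=3
6. enqueue(79): size=4
7. enqueue(70): size=5
8. dequeue(): size=4
9. dequeue(): size=3
10. dequeue(): size=2
11. enqueue(37): size=3

Answer: -1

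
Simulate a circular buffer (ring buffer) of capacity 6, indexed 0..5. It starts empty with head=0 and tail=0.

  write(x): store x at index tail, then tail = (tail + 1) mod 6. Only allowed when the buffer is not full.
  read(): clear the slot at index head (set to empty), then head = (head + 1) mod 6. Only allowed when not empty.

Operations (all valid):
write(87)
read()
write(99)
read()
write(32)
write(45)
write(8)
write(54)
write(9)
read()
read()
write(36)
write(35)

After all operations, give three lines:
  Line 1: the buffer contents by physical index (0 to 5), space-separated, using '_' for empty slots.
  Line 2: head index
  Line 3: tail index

write(87): buf=[87 _ _ _ _ _], head=0, tail=1, size=1
read(): buf=[_ _ _ _ _ _], head=1, tail=1, size=0
write(99): buf=[_ 99 _ _ _ _], head=1, tail=2, size=1
read(): buf=[_ _ _ _ _ _], head=2, tail=2, size=0
write(32): buf=[_ _ 32 _ _ _], head=2, tail=3, size=1
write(45): buf=[_ _ 32 45 _ _], head=2, tail=4, size=2
write(8): buf=[_ _ 32 45 8 _], head=2, tail=5, size=3
write(54): buf=[_ _ 32 45 8 54], head=2, tail=0, size=4
write(9): buf=[9 _ 32 45 8 54], head=2, tail=1, size=5
read(): buf=[9 _ _ 45 8 54], head=3, tail=1, size=4
read(): buf=[9 _ _ _ 8 54], head=4, tail=1, size=3
write(36): buf=[9 36 _ _ 8 54], head=4, tail=2, size=4
write(35): buf=[9 36 35 _ 8 54], head=4, tail=3, size=5

Answer: 9 36 35 _ 8 54
4
3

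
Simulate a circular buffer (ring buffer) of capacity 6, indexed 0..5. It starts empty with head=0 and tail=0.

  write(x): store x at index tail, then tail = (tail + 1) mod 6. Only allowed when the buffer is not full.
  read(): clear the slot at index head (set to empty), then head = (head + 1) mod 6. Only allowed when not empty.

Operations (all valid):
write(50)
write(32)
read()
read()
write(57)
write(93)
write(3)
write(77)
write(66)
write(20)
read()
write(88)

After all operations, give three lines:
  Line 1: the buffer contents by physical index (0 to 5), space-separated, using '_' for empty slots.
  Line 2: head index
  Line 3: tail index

Answer: 66 20 88 93 3 77
3
3

Derivation:
write(50): buf=[50 _ _ _ _ _], head=0, tail=1, size=1
write(32): buf=[50 32 _ _ _ _], head=0, tail=2, size=2
read(): buf=[_ 32 _ _ _ _], head=1, tail=2, size=1
read(): buf=[_ _ _ _ _ _], head=2, tail=2, size=0
write(57): buf=[_ _ 57 _ _ _], head=2, tail=3, size=1
write(93): buf=[_ _ 57 93 _ _], head=2, tail=4, size=2
write(3): buf=[_ _ 57 93 3 _], head=2, tail=5, size=3
write(77): buf=[_ _ 57 93 3 77], head=2, tail=0, size=4
write(66): buf=[66 _ 57 93 3 77], head=2, tail=1, size=5
write(20): buf=[66 20 57 93 3 77], head=2, tail=2, size=6
read(): buf=[66 20 _ 93 3 77], head=3, tail=2, size=5
write(88): buf=[66 20 88 93 3 77], head=3, tail=3, size=6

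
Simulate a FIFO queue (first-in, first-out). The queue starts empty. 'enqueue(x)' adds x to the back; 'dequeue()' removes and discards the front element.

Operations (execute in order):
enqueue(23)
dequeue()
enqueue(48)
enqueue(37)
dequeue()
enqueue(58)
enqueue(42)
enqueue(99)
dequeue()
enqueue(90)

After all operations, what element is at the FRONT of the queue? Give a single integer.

enqueue(23): queue = [23]
dequeue(): queue = []
enqueue(48): queue = [48]
enqueue(37): queue = [48, 37]
dequeue(): queue = [37]
enqueue(58): queue = [37, 58]
enqueue(42): queue = [37, 58, 42]
enqueue(99): queue = [37, 58, 42, 99]
dequeue(): queue = [58, 42, 99]
enqueue(90): queue = [58, 42, 99, 90]

Answer: 58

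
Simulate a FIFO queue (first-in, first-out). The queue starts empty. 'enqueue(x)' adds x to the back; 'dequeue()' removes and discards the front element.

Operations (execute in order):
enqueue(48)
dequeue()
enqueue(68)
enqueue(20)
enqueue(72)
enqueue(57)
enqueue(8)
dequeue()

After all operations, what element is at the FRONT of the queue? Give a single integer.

enqueue(48): queue = [48]
dequeue(): queue = []
enqueue(68): queue = [68]
enqueue(20): queue = [68, 20]
enqueue(72): queue = [68, 20, 72]
enqueue(57): queue = [68, 20, 72, 57]
enqueue(8): queue = [68, 20, 72, 57, 8]
dequeue(): queue = [20, 72, 57, 8]

Answer: 20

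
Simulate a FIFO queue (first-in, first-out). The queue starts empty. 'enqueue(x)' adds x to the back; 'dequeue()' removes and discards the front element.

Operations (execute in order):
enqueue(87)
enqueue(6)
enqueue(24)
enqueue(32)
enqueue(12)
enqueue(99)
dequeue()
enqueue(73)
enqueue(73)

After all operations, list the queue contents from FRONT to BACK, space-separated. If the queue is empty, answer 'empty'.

enqueue(87): [87]
enqueue(6): [87, 6]
enqueue(24): [87, 6, 24]
enqueue(32): [87, 6, 24, 32]
enqueue(12): [87, 6, 24, 32, 12]
enqueue(99): [87, 6, 24, 32, 12, 99]
dequeue(): [6, 24, 32, 12, 99]
enqueue(73): [6, 24, 32, 12, 99, 73]
enqueue(73): [6, 24, 32, 12, 99, 73, 73]

Answer: 6 24 32 12 99 73 73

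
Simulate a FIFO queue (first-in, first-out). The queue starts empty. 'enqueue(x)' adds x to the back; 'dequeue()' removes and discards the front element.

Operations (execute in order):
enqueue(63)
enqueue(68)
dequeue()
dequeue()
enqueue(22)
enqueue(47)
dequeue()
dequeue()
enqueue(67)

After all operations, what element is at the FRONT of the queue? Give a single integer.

enqueue(63): queue = [63]
enqueue(68): queue = [63, 68]
dequeue(): queue = [68]
dequeue(): queue = []
enqueue(22): queue = [22]
enqueue(47): queue = [22, 47]
dequeue(): queue = [47]
dequeue(): queue = []
enqueue(67): queue = [67]

Answer: 67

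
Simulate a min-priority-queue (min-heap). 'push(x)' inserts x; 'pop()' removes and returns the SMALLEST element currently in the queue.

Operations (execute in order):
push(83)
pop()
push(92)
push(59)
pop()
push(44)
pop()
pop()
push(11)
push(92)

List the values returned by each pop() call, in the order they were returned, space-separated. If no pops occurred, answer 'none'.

Answer: 83 59 44 92

Derivation:
push(83): heap contents = [83]
pop() → 83: heap contents = []
push(92): heap contents = [92]
push(59): heap contents = [59, 92]
pop() → 59: heap contents = [92]
push(44): heap contents = [44, 92]
pop() → 44: heap contents = [92]
pop() → 92: heap contents = []
push(11): heap contents = [11]
push(92): heap contents = [11, 92]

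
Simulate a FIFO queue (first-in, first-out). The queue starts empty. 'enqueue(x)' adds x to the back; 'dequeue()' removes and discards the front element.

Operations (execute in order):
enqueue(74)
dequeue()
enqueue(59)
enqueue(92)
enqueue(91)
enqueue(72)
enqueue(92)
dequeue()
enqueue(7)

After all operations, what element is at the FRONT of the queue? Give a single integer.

enqueue(74): queue = [74]
dequeue(): queue = []
enqueue(59): queue = [59]
enqueue(92): queue = [59, 92]
enqueue(91): queue = [59, 92, 91]
enqueue(72): queue = [59, 92, 91, 72]
enqueue(92): queue = [59, 92, 91, 72, 92]
dequeue(): queue = [92, 91, 72, 92]
enqueue(7): queue = [92, 91, 72, 92, 7]

Answer: 92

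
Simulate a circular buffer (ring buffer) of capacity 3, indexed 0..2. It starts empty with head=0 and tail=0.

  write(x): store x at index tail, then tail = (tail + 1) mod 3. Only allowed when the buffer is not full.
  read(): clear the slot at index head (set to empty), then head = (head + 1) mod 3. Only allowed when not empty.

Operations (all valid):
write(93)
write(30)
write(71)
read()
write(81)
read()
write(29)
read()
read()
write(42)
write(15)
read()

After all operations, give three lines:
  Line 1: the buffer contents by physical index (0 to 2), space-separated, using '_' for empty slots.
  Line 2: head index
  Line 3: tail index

Answer: 15 _ 42
2
1

Derivation:
write(93): buf=[93 _ _], head=0, tail=1, size=1
write(30): buf=[93 30 _], head=0, tail=2, size=2
write(71): buf=[93 30 71], head=0, tail=0, size=3
read(): buf=[_ 30 71], head=1, tail=0, size=2
write(81): buf=[81 30 71], head=1, tail=1, size=3
read(): buf=[81 _ 71], head=2, tail=1, size=2
write(29): buf=[81 29 71], head=2, tail=2, size=3
read(): buf=[81 29 _], head=0, tail=2, size=2
read(): buf=[_ 29 _], head=1, tail=2, size=1
write(42): buf=[_ 29 42], head=1, tail=0, size=2
write(15): buf=[15 29 42], head=1, tail=1, size=3
read(): buf=[15 _ 42], head=2, tail=1, size=2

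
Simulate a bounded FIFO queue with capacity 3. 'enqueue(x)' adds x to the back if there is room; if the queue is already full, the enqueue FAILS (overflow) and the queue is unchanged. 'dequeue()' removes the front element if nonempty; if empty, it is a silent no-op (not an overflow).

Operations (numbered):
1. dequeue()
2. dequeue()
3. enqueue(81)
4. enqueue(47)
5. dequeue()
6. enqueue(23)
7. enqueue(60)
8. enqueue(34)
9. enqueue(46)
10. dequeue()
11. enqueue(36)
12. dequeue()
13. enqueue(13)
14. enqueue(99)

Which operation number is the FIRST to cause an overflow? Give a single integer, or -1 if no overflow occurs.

1. dequeue(): empty, no-op, size=0
2. dequeue(): empty, no-op, size=0
3. enqueue(81): size=1
4. enqueue(47): size=2
5. dequeue(): size=1
6. enqueue(23): size=2
7. enqueue(60): size=3
8. enqueue(34): size=3=cap → OVERFLOW (fail)
9. enqueue(46): size=3=cap → OVERFLOW (fail)
10. dequeue(): size=2
11. enqueue(36): size=3
12. dequeue(): size=2
13. enqueue(13): size=3
14. enqueue(99): size=3=cap → OVERFLOW (fail)

Answer: 8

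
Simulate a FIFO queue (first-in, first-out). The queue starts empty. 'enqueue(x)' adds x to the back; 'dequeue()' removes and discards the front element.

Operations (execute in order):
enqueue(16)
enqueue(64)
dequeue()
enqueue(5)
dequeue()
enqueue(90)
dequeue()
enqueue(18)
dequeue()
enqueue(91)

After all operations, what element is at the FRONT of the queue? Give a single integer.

Answer: 18

Derivation:
enqueue(16): queue = [16]
enqueue(64): queue = [16, 64]
dequeue(): queue = [64]
enqueue(5): queue = [64, 5]
dequeue(): queue = [5]
enqueue(90): queue = [5, 90]
dequeue(): queue = [90]
enqueue(18): queue = [90, 18]
dequeue(): queue = [18]
enqueue(91): queue = [18, 91]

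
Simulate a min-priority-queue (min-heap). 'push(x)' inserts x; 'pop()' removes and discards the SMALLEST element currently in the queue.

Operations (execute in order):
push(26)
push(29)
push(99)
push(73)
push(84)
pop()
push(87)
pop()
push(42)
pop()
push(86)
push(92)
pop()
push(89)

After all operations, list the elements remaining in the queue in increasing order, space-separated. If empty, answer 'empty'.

Answer: 84 86 87 89 92 99

Derivation:
push(26): heap contents = [26]
push(29): heap contents = [26, 29]
push(99): heap contents = [26, 29, 99]
push(73): heap contents = [26, 29, 73, 99]
push(84): heap contents = [26, 29, 73, 84, 99]
pop() → 26: heap contents = [29, 73, 84, 99]
push(87): heap contents = [29, 73, 84, 87, 99]
pop() → 29: heap contents = [73, 84, 87, 99]
push(42): heap contents = [42, 73, 84, 87, 99]
pop() → 42: heap contents = [73, 84, 87, 99]
push(86): heap contents = [73, 84, 86, 87, 99]
push(92): heap contents = [73, 84, 86, 87, 92, 99]
pop() → 73: heap contents = [84, 86, 87, 92, 99]
push(89): heap contents = [84, 86, 87, 89, 92, 99]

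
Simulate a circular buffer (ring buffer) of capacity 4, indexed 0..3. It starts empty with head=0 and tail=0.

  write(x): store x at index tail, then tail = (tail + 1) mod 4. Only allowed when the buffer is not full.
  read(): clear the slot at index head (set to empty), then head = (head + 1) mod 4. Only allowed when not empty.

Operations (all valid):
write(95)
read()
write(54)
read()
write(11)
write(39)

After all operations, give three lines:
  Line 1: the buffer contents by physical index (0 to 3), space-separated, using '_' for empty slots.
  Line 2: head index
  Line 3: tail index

Answer: _ _ 11 39
2
0

Derivation:
write(95): buf=[95 _ _ _], head=0, tail=1, size=1
read(): buf=[_ _ _ _], head=1, tail=1, size=0
write(54): buf=[_ 54 _ _], head=1, tail=2, size=1
read(): buf=[_ _ _ _], head=2, tail=2, size=0
write(11): buf=[_ _ 11 _], head=2, tail=3, size=1
write(39): buf=[_ _ 11 39], head=2, tail=0, size=2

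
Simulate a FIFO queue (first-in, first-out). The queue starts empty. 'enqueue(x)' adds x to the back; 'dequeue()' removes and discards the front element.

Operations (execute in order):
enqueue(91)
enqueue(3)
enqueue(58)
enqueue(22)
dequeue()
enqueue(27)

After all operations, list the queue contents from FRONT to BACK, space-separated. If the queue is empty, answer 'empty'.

enqueue(91): [91]
enqueue(3): [91, 3]
enqueue(58): [91, 3, 58]
enqueue(22): [91, 3, 58, 22]
dequeue(): [3, 58, 22]
enqueue(27): [3, 58, 22, 27]

Answer: 3 58 22 27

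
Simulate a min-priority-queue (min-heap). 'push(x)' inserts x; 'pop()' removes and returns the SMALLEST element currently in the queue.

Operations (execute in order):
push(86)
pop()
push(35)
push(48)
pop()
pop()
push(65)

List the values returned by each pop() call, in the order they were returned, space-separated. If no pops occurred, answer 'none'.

push(86): heap contents = [86]
pop() → 86: heap contents = []
push(35): heap contents = [35]
push(48): heap contents = [35, 48]
pop() → 35: heap contents = [48]
pop() → 48: heap contents = []
push(65): heap contents = [65]

Answer: 86 35 48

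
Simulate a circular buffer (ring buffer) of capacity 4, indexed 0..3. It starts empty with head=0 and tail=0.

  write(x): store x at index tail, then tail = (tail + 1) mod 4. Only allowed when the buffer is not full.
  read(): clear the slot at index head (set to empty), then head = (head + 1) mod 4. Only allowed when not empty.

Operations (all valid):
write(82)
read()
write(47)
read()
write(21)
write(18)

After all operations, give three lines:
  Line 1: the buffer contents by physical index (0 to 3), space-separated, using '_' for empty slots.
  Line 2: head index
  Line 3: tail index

write(82): buf=[82 _ _ _], head=0, tail=1, size=1
read(): buf=[_ _ _ _], head=1, tail=1, size=0
write(47): buf=[_ 47 _ _], head=1, tail=2, size=1
read(): buf=[_ _ _ _], head=2, tail=2, size=0
write(21): buf=[_ _ 21 _], head=2, tail=3, size=1
write(18): buf=[_ _ 21 18], head=2, tail=0, size=2

Answer: _ _ 21 18
2
0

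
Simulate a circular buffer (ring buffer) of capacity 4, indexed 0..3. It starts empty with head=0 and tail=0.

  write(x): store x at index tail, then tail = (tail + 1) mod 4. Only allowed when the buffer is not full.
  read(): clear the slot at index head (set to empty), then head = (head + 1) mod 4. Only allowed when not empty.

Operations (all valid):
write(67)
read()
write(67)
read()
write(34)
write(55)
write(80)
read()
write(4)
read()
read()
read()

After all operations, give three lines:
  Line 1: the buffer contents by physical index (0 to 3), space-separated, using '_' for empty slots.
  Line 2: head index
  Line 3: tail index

write(67): buf=[67 _ _ _], head=0, tail=1, size=1
read(): buf=[_ _ _ _], head=1, tail=1, size=0
write(67): buf=[_ 67 _ _], head=1, tail=2, size=1
read(): buf=[_ _ _ _], head=2, tail=2, size=0
write(34): buf=[_ _ 34 _], head=2, tail=3, size=1
write(55): buf=[_ _ 34 55], head=2, tail=0, size=2
write(80): buf=[80 _ 34 55], head=2, tail=1, size=3
read(): buf=[80 _ _ 55], head=3, tail=1, size=2
write(4): buf=[80 4 _ 55], head=3, tail=2, size=3
read(): buf=[80 4 _ _], head=0, tail=2, size=2
read(): buf=[_ 4 _ _], head=1, tail=2, size=1
read(): buf=[_ _ _ _], head=2, tail=2, size=0

Answer: _ _ _ _
2
2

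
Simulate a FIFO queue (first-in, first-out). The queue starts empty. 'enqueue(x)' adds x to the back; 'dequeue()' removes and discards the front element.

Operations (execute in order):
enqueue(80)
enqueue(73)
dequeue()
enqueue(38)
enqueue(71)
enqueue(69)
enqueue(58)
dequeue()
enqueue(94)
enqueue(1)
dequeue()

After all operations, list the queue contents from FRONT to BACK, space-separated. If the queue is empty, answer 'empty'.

Answer: 71 69 58 94 1

Derivation:
enqueue(80): [80]
enqueue(73): [80, 73]
dequeue(): [73]
enqueue(38): [73, 38]
enqueue(71): [73, 38, 71]
enqueue(69): [73, 38, 71, 69]
enqueue(58): [73, 38, 71, 69, 58]
dequeue(): [38, 71, 69, 58]
enqueue(94): [38, 71, 69, 58, 94]
enqueue(1): [38, 71, 69, 58, 94, 1]
dequeue(): [71, 69, 58, 94, 1]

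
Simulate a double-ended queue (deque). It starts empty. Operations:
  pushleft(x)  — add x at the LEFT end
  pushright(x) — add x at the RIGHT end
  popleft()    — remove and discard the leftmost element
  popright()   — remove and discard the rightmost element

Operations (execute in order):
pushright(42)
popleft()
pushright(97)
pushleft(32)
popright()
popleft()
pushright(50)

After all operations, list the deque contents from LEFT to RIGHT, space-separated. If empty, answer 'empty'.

pushright(42): [42]
popleft(): []
pushright(97): [97]
pushleft(32): [32, 97]
popright(): [32]
popleft(): []
pushright(50): [50]

Answer: 50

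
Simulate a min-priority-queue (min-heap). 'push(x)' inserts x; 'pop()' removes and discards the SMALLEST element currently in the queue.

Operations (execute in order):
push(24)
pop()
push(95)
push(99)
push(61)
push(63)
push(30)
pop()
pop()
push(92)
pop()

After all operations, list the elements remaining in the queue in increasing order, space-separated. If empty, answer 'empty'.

Answer: 92 95 99

Derivation:
push(24): heap contents = [24]
pop() → 24: heap contents = []
push(95): heap contents = [95]
push(99): heap contents = [95, 99]
push(61): heap contents = [61, 95, 99]
push(63): heap contents = [61, 63, 95, 99]
push(30): heap contents = [30, 61, 63, 95, 99]
pop() → 30: heap contents = [61, 63, 95, 99]
pop() → 61: heap contents = [63, 95, 99]
push(92): heap contents = [63, 92, 95, 99]
pop() → 63: heap contents = [92, 95, 99]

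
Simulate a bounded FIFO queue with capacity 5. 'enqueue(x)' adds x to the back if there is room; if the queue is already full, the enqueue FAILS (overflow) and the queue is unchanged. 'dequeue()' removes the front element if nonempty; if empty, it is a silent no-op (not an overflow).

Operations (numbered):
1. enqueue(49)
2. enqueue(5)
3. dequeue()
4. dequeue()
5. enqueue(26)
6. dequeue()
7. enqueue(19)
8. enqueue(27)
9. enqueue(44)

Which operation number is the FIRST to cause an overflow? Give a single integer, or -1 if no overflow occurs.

Answer: -1

Derivation:
1. enqueue(49): size=1
2. enqueue(5): size=2
3. dequeue(): size=1
4. dequeue(): size=0
5. enqueue(26): size=1
6. dequeue(): size=0
7. enqueue(19): size=1
8. enqueue(27): size=2
9. enqueue(44): size=3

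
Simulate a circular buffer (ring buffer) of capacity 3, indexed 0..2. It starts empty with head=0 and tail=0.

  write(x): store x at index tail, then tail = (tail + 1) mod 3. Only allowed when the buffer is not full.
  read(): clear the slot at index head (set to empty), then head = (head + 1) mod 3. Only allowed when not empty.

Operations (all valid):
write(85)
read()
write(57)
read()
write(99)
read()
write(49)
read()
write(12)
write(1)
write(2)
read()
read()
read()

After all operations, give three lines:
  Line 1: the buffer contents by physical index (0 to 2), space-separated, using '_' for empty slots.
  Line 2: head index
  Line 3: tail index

write(85): buf=[85 _ _], head=0, tail=1, size=1
read(): buf=[_ _ _], head=1, tail=1, size=0
write(57): buf=[_ 57 _], head=1, tail=2, size=1
read(): buf=[_ _ _], head=2, tail=2, size=0
write(99): buf=[_ _ 99], head=2, tail=0, size=1
read(): buf=[_ _ _], head=0, tail=0, size=0
write(49): buf=[49 _ _], head=0, tail=1, size=1
read(): buf=[_ _ _], head=1, tail=1, size=0
write(12): buf=[_ 12 _], head=1, tail=2, size=1
write(1): buf=[_ 12 1], head=1, tail=0, size=2
write(2): buf=[2 12 1], head=1, tail=1, size=3
read(): buf=[2 _ 1], head=2, tail=1, size=2
read(): buf=[2 _ _], head=0, tail=1, size=1
read(): buf=[_ _ _], head=1, tail=1, size=0

Answer: _ _ _
1
1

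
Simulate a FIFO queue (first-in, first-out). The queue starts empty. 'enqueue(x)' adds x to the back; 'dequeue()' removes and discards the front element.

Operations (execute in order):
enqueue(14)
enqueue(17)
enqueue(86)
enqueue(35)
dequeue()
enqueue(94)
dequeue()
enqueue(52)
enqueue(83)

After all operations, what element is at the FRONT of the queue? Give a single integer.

Answer: 86

Derivation:
enqueue(14): queue = [14]
enqueue(17): queue = [14, 17]
enqueue(86): queue = [14, 17, 86]
enqueue(35): queue = [14, 17, 86, 35]
dequeue(): queue = [17, 86, 35]
enqueue(94): queue = [17, 86, 35, 94]
dequeue(): queue = [86, 35, 94]
enqueue(52): queue = [86, 35, 94, 52]
enqueue(83): queue = [86, 35, 94, 52, 83]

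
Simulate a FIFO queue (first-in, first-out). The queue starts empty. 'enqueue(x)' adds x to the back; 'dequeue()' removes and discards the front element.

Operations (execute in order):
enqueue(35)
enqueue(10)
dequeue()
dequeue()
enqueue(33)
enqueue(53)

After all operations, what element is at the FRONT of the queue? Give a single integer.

enqueue(35): queue = [35]
enqueue(10): queue = [35, 10]
dequeue(): queue = [10]
dequeue(): queue = []
enqueue(33): queue = [33]
enqueue(53): queue = [33, 53]

Answer: 33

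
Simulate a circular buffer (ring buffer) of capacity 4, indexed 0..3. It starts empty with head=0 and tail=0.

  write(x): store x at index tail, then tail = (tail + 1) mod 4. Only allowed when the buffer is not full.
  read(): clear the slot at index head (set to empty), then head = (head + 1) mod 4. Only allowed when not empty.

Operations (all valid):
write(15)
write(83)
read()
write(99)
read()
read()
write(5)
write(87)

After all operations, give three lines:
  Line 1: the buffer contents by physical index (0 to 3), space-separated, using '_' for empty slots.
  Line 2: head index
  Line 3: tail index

write(15): buf=[15 _ _ _], head=0, tail=1, size=1
write(83): buf=[15 83 _ _], head=0, tail=2, size=2
read(): buf=[_ 83 _ _], head=1, tail=2, size=1
write(99): buf=[_ 83 99 _], head=1, tail=3, size=2
read(): buf=[_ _ 99 _], head=2, tail=3, size=1
read(): buf=[_ _ _ _], head=3, tail=3, size=0
write(5): buf=[_ _ _ 5], head=3, tail=0, size=1
write(87): buf=[87 _ _ 5], head=3, tail=1, size=2

Answer: 87 _ _ 5
3
1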